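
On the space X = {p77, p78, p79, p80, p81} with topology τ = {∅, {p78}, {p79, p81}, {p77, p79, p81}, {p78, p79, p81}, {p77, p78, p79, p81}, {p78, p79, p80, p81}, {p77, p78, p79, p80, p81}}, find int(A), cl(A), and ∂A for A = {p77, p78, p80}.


int(A) = {p78}, cl(A) = {p77, p78, p80}, ∂A = {p77, p80}.

Closed sets in (X, τ) are complements of opens:
  closed(X, τ) = {∅, {p77}, {p80}, {p77, p80}, {p78, p80}, {p77, p78, p80}, {p77, p79, p80, p81}, {p77, p78, p79, p80, p81}}.
int(A) = ⋃ {U ∈ τ : U ⊆ A}. Opens contained in A: ∅, {p78}.
Taking the union of these: int(A) = {p78}.
cl(A) = ⋂ {C closed : A ⊆ C}. Closed sets containing A: {p77, p78, p80}, {p77, p78, p79, p80, p81}.
Intersecting these: cl(A) = {p77, p78, p80}.
∂A = cl(A) ∖ int(A) = {p77, p78, p80} ∖ {p78} = {p77, p80}.


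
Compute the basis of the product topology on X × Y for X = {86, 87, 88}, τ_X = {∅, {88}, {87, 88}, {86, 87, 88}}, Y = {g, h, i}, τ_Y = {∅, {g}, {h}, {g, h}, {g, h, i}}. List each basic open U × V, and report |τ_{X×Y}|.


Basis B = {∅ × ∅, {88} × {g}, {88} × {h}, {87, 88} × {g}, {87, 88} × {h}, {88} × {g, h}, {86, 87, 88} × {g}, {86, 87, 88} × {h}, {88} × {g, h, i}, {87, 88} × {g, h}, {86, 87, 88} × {g, h}, {87, 88} × {g, h, i}, {86, 87, 88} × {g, h, i}}; |τ_{X×Y}| = 30.

Enumerate products U × V with U ∈ τ_X, V ∈ τ_Y (deduplicated):
  ∅ × ∅ = {} (∅)
  {88} × {g} = {(88,g)}
  {88} × {h} = {(88,h)}
  {87, 88} × {g} = {(87,g), (88,g)}
  {87, 88} × {h} = {(87,h), (88,h)}
  {88} × {g, h} = {(88,g), (88,h)}
  {86, 87, 88} × {g} = {(86,g), (87,g), (88,g)}
  {86, 87, 88} × {h} = {(86,h), (87,h), (88,h)}
  {88} × {g, h, i} = {(88,g), (88,h), (88,i)}
  {87, 88} × {g, h} = {(87,g), (87,h), (88,g), (88,h)}
  {86, 87, 88} × {g, h} = {(86,g), (86,h), (87,g), (87,h), (88,g), (88,h)}
  {87, 88} × {g, h, i} = {(87,g), (87,h), (87,i), (88,g), (88,h), (88,i)}
  {86, 87, 88} × {g, h, i} = {(86,g), (86,h), (86,i), (87,g), (87,h), (87,i), (88,g), (88,h), (88,i)}
These 13 distinct sets form the basis B.
Close under arbitrary unions to get τ_{X×Y}; counting gives |τ_{X×Y}| = 30.


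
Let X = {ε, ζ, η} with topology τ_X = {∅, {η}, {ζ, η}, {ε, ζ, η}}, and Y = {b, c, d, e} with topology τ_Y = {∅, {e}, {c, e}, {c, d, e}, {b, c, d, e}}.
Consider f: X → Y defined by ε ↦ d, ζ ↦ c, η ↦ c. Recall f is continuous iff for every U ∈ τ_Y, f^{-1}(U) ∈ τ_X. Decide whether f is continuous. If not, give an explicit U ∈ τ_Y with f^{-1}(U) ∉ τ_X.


f IS continuous.

Compute f^{-1}(U) for each U ∈ τ_Y:
  U = ∅: f^{-1}(U) = ∅ ∈ τ_X ✓.
  U = {e}: f^{-1}(U) = ∅ ∈ τ_X ✓.
  U = {c, e}: f^{-1}(U) = {ζ, η} ∈ τ_X ✓.
  U = {c, d, e}: f^{-1}(U) = {ε, ζ, η} ∈ τ_X ✓.
  U = {b, c, d, e}: f^{-1}(U) = {ε, ζ, η} ∈ τ_X ✓.
Every preimage lies in τ_X, so f IS continuous.


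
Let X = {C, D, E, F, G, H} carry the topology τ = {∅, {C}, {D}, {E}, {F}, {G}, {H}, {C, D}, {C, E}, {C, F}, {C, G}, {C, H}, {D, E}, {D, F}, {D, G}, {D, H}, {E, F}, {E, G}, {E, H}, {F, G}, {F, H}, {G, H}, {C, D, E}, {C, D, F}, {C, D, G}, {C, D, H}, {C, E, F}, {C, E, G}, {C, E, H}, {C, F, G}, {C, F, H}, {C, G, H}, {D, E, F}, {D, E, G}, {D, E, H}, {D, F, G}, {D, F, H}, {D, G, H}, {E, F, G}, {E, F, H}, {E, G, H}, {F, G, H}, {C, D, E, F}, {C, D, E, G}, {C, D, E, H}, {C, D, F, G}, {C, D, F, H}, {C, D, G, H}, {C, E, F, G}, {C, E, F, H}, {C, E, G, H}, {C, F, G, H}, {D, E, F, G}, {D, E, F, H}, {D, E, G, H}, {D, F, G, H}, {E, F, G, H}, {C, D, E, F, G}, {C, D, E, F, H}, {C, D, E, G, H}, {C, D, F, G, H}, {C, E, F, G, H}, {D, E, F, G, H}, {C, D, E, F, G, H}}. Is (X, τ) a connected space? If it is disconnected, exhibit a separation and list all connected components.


(X, τ) is disconnected; components = [{C}, {D}, {E}, {F}, {G}, {H}].

Find clopen sets (U ∈ τ with X ∖ U ∈ τ):
  U = ∅, X ∖ U = {C, D, E, F, G, H} — both open, so U is clopen.
  U = {C}, X ∖ U = {D, E, F, G, H} — both open, so U is clopen.
  U = {D}, X ∖ U = {C, E, F, G, H} — both open, so U is clopen.
  U = {E}, X ∖ U = {C, D, F, G, H} — both open, so U is clopen.
  U = {F}, X ∖ U = {C, D, E, G, H} — both open, so U is clopen.
  U = {G}, X ∖ U = {C, D, E, F, H} — both open, so U is clopen.
  U = {H}, X ∖ U = {C, D, E, F, G} — both open, so U is clopen.
  U = {C, D}, X ∖ U = {E, F, G, H} — both open, so U is clopen.
  U = {C, E}, X ∖ U = {D, F, G, H} — both open, so U is clopen.
  U = {C, F}, X ∖ U = {D, E, G, H} — both open, so U is clopen.
  U = {C, G}, X ∖ U = {D, E, F, H} — both open, so U is clopen.
  U = {C, H}, X ∖ U = {D, E, F, G} — both open, so U is clopen.
  U = {D, E}, X ∖ U = {C, F, G, H} — both open, so U is clopen.
  U = {D, F}, X ∖ U = {C, E, G, H} — both open, so U is clopen.
  U = {D, G}, X ∖ U = {C, E, F, H} — both open, so U is clopen.
  U = {D, H}, X ∖ U = {C, E, F, G} — both open, so U is clopen.
  U = {E, F}, X ∖ U = {C, D, G, H} — both open, so U is clopen.
  U = {E, G}, X ∖ U = {C, D, F, H} — both open, so U is clopen.
  U = {E, H}, X ∖ U = {C, D, F, G} — both open, so U is clopen.
  U = {F, G}, X ∖ U = {C, D, E, H} — both open, so U is clopen.
  U = {F, H}, X ∖ U = {C, D, E, G} — both open, so U is clopen.
  U = {G, H}, X ∖ U = {C, D, E, F} — both open, so U is clopen.
  U = {C, D, E}, X ∖ U = {F, G, H} — both open, so U is clopen.
  U = {C, D, F}, X ∖ U = {E, G, H} — both open, so U is clopen.
  U = {C, D, G}, X ∖ U = {E, F, H} — both open, so U is clopen.
  U = {C, D, H}, X ∖ U = {E, F, G} — both open, so U is clopen.
  U = {C, E, F}, X ∖ U = {D, G, H} — both open, so U is clopen.
  U = {C, E, G}, X ∖ U = {D, F, H} — both open, so U is clopen.
  U = {C, E, H}, X ∖ U = {D, F, G} — both open, so U is clopen.
  U = {C, F, G}, X ∖ U = {D, E, H} — both open, so U is clopen.
  U = {C, F, H}, X ∖ U = {D, E, G} — both open, so U is clopen.
  U = {C, G, H}, X ∖ U = {D, E, F} — both open, so U is clopen.
  U = {D, E, F}, X ∖ U = {C, G, H} — both open, so U is clopen.
  U = {D, E, G}, X ∖ U = {C, F, H} — both open, so U is clopen.
  U = {D, E, H}, X ∖ U = {C, F, G} — both open, so U is clopen.
  U = {D, F, G}, X ∖ U = {C, E, H} — both open, so U is clopen.
  U = {D, F, H}, X ∖ U = {C, E, G} — both open, so U is clopen.
  U = {D, G, H}, X ∖ U = {C, E, F} — both open, so U is clopen.
  U = {E, F, G}, X ∖ U = {C, D, H} — both open, so U is clopen.
  U = {E, F, H}, X ∖ U = {C, D, G} — both open, so U is clopen.
  U = {E, G, H}, X ∖ U = {C, D, F} — both open, so U is clopen.
  U = {F, G, H}, X ∖ U = {C, D, E} — both open, so U is clopen.
  U = {C, D, E, F}, X ∖ U = {G, H} — both open, so U is clopen.
  U = {C, D, E, G}, X ∖ U = {F, H} — both open, so U is clopen.
  U = {C, D, E, H}, X ∖ U = {F, G} — both open, so U is clopen.
  U = {C, D, F, G}, X ∖ U = {E, H} — both open, so U is clopen.
  U = {C, D, F, H}, X ∖ U = {E, G} — both open, so U is clopen.
  U = {C, D, G, H}, X ∖ U = {E, F} — both open, so U is clopen.
  U = {C, E, F, G}, X ∖ U = {D, H} — both open, so U is clopen.
  U = {C, E, F, H}, X ∖ U = {D, G} — both open, so U is clopen.
  U = {C, E, G, H}, X ∖ U = {D, F} — both open, so U is clopen.
  U = {C, F, G, H}, X ∖ U = {D, E} — both open, so U is clopen.
  U = {D, E, F, G}, X ∖ U = {C, H} — both open, so U is clopen.
  U = {D, E, F, H}, X ∖ U = {C, G} — both open, so U is clopen.
  U = {D, E, G, H}, X ∖ U = {C, F} — both open, so U is clopen.
  U = {D, F, G, H}, X ∖ U = {C, E} — both open, so U is clopen.
  U = {E, F, G, H}, X ∖ U = {C, D} — both open, so U is clopen.
  U = {C, D, E, F, G}, X ∖ U = {H} — both open, so U is clopen.
  U = {C, D, E, F, H}, X ∖ U = {G} — both open, so U is clopen.
  U = {C, D, E, G, H}, X ∖ U = {F} — both open, so U is clopen.
  U = {C, D, F, G, H}, X ∖ U = {E} — both open, so U is clopen.
  U = {C, E, F, G, H}, X ∖ U = {D} — both open, so U is clopen.
  U = {D, E, F, G, H}, X ∖ U = {C} — both open, so U is clopen.
  U = {C, D, E, F, G, H}, X ∖ U = ∅ — both open, so U is clopen.
Nontrivial clopen(s) exist: e.g. {D, E, G, H}. So (X, τ) is disconnected.
Compute connected components by grouping points that agree on all clopens:
  component: {C}
  component: {D}
  component: {E}
  component: {F}
  component: {G}
  component: {H}


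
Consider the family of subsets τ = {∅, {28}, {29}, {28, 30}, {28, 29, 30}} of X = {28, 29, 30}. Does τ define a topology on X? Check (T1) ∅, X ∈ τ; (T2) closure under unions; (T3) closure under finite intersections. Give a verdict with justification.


τ is NOT a topology on X.

Axiom (T1): ∅ ∈ τ? Yes; X ∈ τ? Yes.
Axiom (T2/T3): check pairwise unions and intersections of members of τ.
Counterexample for (T2): {28} ∪ {29} = {28, 29} ∉ τ. Therefore τ is NOT a topology.


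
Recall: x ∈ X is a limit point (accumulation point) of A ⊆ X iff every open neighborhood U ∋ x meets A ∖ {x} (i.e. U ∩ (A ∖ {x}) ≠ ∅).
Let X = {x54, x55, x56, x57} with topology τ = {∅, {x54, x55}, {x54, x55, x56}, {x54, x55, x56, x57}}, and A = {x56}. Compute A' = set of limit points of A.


A' = {x57}

For each x ∈ X, list the open sets U ∈ τ with x ∈ U, then check whether U ∩ (A ∖ {x}) ≠ ∅ for every such U.
  x = x54: open {x54, x55} ∋ x has {x54, x55} ∩ (A ∖ {x54}) = ∅, so x is NOT a limit point.
  x = x55: open {x54, x55} ∋ x has {x54, x55} ∩ (A ∖ {x55}) = ∅, so x is NOT a limit point.
  x = x56: open {x54, x55, x56} ∋ x has {x54, x55, x56} ∩ (A ∖ {x56}) = ∅, so x is NOT a limit point.
  x = x57: opens ∋ x are {x54, x55, x56, x57}; each meets A ∖ {x57}, so x IS a limit point.
Collecting: A' = {x57}.


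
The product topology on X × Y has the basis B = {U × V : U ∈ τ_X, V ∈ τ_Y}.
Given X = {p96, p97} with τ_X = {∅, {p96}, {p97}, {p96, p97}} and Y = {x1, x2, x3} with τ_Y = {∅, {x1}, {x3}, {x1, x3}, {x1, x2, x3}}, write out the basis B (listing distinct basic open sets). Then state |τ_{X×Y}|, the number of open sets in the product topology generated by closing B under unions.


Basis B = {∅ × ∅, {p96} × {x1}, {p96} × {x3}, {p97} × {x1}, {p97} × {x3}, {p96} × {x1, x3}, {p96, p97} × {x1}, {p96, p97} × {x3}, {p97} × {x1, x3}, {p96} × {x1, x2, x3}, {p97} × {x1, x2, x3}, {p96, p97} × {x1, x3}, {p96, p97} × {x1, x2, x3}}; |τ_{X×Y}| = 25.

Enumerate products U × V with U ∈ τ_X, V ∈ τ_Y (deduplicated):
  ∅ × ∅ = {} (∅)
  {p96} × {x1} = {(p96,x1)}
  {p96} × {x3} = {(p96,x3)}
  {p97} × {x1} = {(p97,x1)}
  {p97} × {x3} = {(p97,x3)}
  {p96} × {x1, x3} = {(p96,x1), (p96,x3)}
  {p96, p97} × {x1} = {(p96,x1), (p97,x1)}
  {p96, p97} × {x3} = {(p96,x3), (p97,x3)}
  {p97} × {x1, x3} = {(p97,x1), (p97,x3)}
  {p96} × {x1, x2, x3} = {(p96,x1), (p96,x2), (p96,x3)}
  {p97} × {x1, x2, x3} = {(p97,x1), (p97,x2), (p97,x3)}
  {p96, p97} × {x1, x3} = {(p96,x1), (p96,x3), (p97,x1), (p97,x3)}
  {p96, p97} × {x1, x2, x3} = {(p96,x1), (p96,x2), (p96,x3), (p97,x1), (p97,x2), (p97,x3)}
These 13 distinct sets form the basis B.
Close under arbitrary unions to get τ_{X×Y}; counting gives |τ_{X×Y}| = 25.


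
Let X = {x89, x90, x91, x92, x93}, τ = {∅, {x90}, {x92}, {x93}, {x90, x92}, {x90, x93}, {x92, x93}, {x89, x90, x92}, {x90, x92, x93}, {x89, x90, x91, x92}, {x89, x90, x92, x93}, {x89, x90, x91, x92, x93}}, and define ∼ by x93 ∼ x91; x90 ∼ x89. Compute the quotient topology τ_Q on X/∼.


X/∼ = {[x89=x90], [x91=x93], [x92]}; |τ_Q| = 4.

Equivalence classes: [x89=x90], [x91=x93], [x92].
Quotient map π: X → X/∼ sends x89 ↦ [x89=x90], x90 ↦ [x89=x90], x91 ↦ [x91=x93], x92 ↦ [x92], x93 ↦ [x91=x93].
For each subset V ⊆ X/∼, compute π^{-1}(V) ⊆ X and check whether π^{-1}(V) ∈ τ. V is open in τ_Q iff π^{-1}(V) ∈ τ.
  V = {}: π^{-1}(V) = ∅ ∈ τ ✓.
  V = {[x89=x90]}: π^{-1}(V) = {x89, x90} ∉ τ ✗.
  V = {[x91=x93]}: π^{-1}(V) = {x91, x93} ∉ τ ✗.
  V = {[x89=x90], [x91=x93]}: π^{-1}(V) = {x89, x90, x91, x93} ∉ τ ✗.
  V = {[x92]}: π^{-1}(V) = {x92} ∈ τ ✓.
  V = {[x89=x90], [x92]}: π^{-1}(V) = {x89, x90, x92} ∈ τ ✓.
  V = {[x91=x93], [x92]}: π^{-1}(V) = {x91, x92, x93} ∉ τ ✗.
  V = {[x89=x90], [x91=x93], [x92]}: π^{-1}(V) = {x89, x90, x91, x92, x93} ∈ τ ✓.
Open sets in the quotient: τ_Q = {{}, {[x92]}, {[x89=x90], [x92]}, {[x89=x90], [x91=x93], [x92]}} (4 elements).


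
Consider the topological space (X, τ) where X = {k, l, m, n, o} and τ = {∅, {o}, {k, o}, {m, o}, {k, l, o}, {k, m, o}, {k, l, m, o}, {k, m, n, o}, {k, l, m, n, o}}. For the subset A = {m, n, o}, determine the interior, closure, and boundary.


int(A) = {m, o}, cl(A) = {k, l, m, n, o}, ∂A = {k, l, n}.

Closed sets in (X, τ) are complements of opens:
  closed(X, τ) = {∅, {l}, {n}, {l, n}, {m, n}, {k, l, n}, {l, m, n}, {k, l, m, n}, {k, l, m, n, o}}.
int(A) = ⋃ {U ∈ τ : U ⊆ A}. Opens contained in A: ∅, {o}, {m, o}.
Taking the union of these: int(A) = {m, o}.
cl(A) = ⋂ {C closed : A ⊆ C}. Closed sets containing A: {k, l, m, n, o}.
Intersecting these: cl(A) = {k, l, m, n, o}.
∂A = cl(A) ∖ int(A) = {k, l, m, n, o} ∖ {m, o} = {k, l, n}.


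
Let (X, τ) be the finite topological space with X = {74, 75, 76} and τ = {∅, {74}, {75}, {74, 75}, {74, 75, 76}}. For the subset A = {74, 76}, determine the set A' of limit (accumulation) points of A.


A' = {76}

For each x ∈ X, list the open sets U ∈ τ with x ∈ U, then check whether U ∩ (A ∖ {x}) ≠ ∅ for every such U.
  x = 74: open {74} ∋ x has {74} ∩ (A ∖ {74}) = ∅, so x is NOT a limit point.
  x = 75: open {75} ∋ x has {75} ∩ (A ∖ {75}) = ∅, so x is NOT a limit point.
  x = 76: opens ∋ x are {74, 75, 76}; each meets A ∖ {76}, so x IS a limit point.
Collecting: A' = {76}.


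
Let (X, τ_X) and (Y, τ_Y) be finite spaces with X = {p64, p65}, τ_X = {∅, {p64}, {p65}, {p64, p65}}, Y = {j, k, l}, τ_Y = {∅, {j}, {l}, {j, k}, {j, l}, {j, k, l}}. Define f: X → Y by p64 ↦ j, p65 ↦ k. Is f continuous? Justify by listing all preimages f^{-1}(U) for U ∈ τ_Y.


f IS continuous.

Compute f^{-1}(U) for each U ∈ τ_Y:
  U = ∅: f^{-1}(U) = ∅ ∈ τ_X ✓.
  U = {j}: f^{-1}(U) = {p64} ∈ τ_X ✓.
  U = {l}: f^{-1}(U) = ∅ ∈ τ_X ✓.
  U = {j, k}: f^{-1}(U) = {p64, p65} ∈ τ_X ✓.
  U = {j, l}: f^{-1}(U) = {p64} ∈ τ_X ✓.
  U = {j, k, l}: f^{-1}(U) = {p64, p65} ∈ τ_X ✓.
Every preimage lies in τ_X, so f IS continuous.


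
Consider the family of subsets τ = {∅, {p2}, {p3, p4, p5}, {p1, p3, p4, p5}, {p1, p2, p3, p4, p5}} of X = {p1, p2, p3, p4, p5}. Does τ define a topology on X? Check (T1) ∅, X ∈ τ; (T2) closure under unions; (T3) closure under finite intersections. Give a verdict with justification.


τ is NOT a topology on X.

Axiom (T1): ∅ ∈ τ? Yes; X ∈ τ? Yes.
Axiom (T2/T3): check pairwise unions and intersections of members of τ.
Counterexample for (T2): {p2} ∪ {p3, p4, p5} = {p2, p3, p4, p5} ∉ τ. Therefore τ is NOT a topology.


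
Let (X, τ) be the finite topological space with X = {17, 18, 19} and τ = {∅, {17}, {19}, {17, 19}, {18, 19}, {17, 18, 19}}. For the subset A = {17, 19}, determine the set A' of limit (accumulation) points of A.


A' = {18}

For each x ∈ X, list the open sets U ∈ τ with x ∈ U, then check whether U ∩ (A ∖ {x}) ≠ ∅ for every such U.
  x = 17: open {17} ∋ x has {17} ∩ (A ∖ {17}) = ∅, so x is NOT a limit point.
  x = 18: opens ∋ x are {18, 19}, {17, 18, 19}; each meets A ∖ {18}, so x IS a limit point.
  x = 19: open {19} ∋ x has {19} ∩ (A ∖ {19}) = ∅, so x is NOT a limit point.
Collecting: A' = {18}.


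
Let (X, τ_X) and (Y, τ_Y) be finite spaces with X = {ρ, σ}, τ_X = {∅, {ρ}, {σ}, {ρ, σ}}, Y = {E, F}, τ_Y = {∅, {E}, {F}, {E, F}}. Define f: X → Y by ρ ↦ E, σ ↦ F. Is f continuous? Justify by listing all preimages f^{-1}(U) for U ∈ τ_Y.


f IS continuous.

Compute f^{-1}(U) for each U ∈ τ_Y:
  U = ∅: f^{-1}(U) = ∅ ∈ τ_X ✓.
  U = {E}: f^{-1}(U) = {ρ} ∈ τ_X ✓.
  U = {F}: f^{-1}(U) = {σ} ∈ τ_X ✓.
  U = {E, F}: f^{-1}(U) = {ρ, σ} ∈ τ_X ✓.
Every preimage lies in τ_X, so f IS continuous.


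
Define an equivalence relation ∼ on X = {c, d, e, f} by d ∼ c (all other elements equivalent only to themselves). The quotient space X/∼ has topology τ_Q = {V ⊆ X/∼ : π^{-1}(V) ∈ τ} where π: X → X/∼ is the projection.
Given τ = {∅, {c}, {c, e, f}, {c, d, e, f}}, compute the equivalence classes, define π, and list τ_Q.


X/∼ = {[c=d], [e], [f]}; |τ_Q| = 2.

Equivalence classes: [c=d], [e], [f].
Quotient map π: X → X/∼ sends c ↦ [c=d], d ↦ [c=d], e ↦ [e], f ↦ [f].
For each subset V ⊆ X/∼, compute π^{-1}(V) ⊆ X and check whether π^{-1}(V) ∈ τ. V is open in τ_Q iff π^{-1}(V) ∈ τ.
  V = {}: π^{-1}(V) = ∅ ∈ τ ✓.
  V = {[c=d]}: π^{-1}(V) = {c, d} ∉ τ ✗.
  V = {[e]}: π^{-1}(V) = {e} ∉ τ ✗.
  V = {[c=d], [e]}: π^{-1}(V) = {c, d, e} ∉ τ ✗.
  V = {[f]}: π^{-1}(V) = {f} ∉ τ ✗.
  V = {[c=d], [f]}: π^{-1}(V) = {c, d, f} ∉ τ ✗.
  V = {[e], [f]}: π^{-1}(V) = {e, f} ∉ τ ✗.
  V = {[c=d], [e], [f]}: π^{-1}(V) = {c, d, e, f} ∈ τ ✓.
Open sets in the quotient: τ_Q = {{}, {[c=d], [e], [f]}} (2 elements).


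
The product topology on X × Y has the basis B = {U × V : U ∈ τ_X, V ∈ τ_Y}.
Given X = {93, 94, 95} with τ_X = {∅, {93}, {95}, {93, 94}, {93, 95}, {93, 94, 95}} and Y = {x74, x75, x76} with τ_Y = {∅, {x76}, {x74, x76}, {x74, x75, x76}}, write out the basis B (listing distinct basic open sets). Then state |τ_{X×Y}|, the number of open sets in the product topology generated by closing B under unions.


Basis B = {∅ × ∅, {93} × {x76}, {95} × {x76}, {93} × {x74, x76}, {93, 94} × {x76}, {93, 95} × {x76}, {95} × {x74, x76}, {93} × {x74, x75, x76}, {93, 94, 95} × {x76}, {95} × {x74, x75, x76}, {93, 94} × {x74, x76}, {93, 95} × {x74, x76}, {93, 94} × {x74, x75, x76}, {93, 95} × {x74, x75, x76}, {93, 94, 95} × {x74, x76}, {93, 94, 95} × {x74, x75, x76}}; |τ_{X×Y}| = 40.

Enumerate products U × V with U ∈ τ_X, V ∈ τ_Y (deduplicated):
  ∅ × ∅ = {} (∅)
  {93} × {x76} = {(93,x76)}
  {95} × {x76} = {(95,x76)}
  {93} × {x74, x76} = {(93,x74), (93,x76)}
  {93, 94} × {x76} = {(93,x76), (94,x76)}
  {93, 95} × {x76} = {(93,x76), (95,x76)}
  {95} × {x74, x76} = {(95,x74), (95,x76)}
  {93} × {x74, x75, x76} = {(93,x74), (93,x75), (93,x76)}
  {93, 94, 95} × {x76} = {(93,x76), (94,x76), (95,x76)}
  {95} × {x74, x75, x76} = {(95,x74), (95,x75), (95,x76)}
  {93, 94} × {x74, x76} = {(93,x74), (93,x76), (94,x74), (94,x76)}
  {93, 95} × {x74, x76} = {(93,x74), (93,x76), (95,x74), (95,x76)}
  {93, 94} × {x74, x75, x76} = {(93,x74), (93,x75), (93,x76), (94,x74), (94,x75), (94,x76)}
  {93, 95} × {x74, x75, x76} = {(93,x74), (93,x75), (93,x76), (95,x74), (95,x75), (95,x76)}
  {93, 94, 95} × {x74, x76} = {(93,x74), (93,x76), (94,x74), (94,x76), (95,x74), (95,x76)}
  {93, 94, 95} × {x74, x75, x76} = {(93,x74), (93,x75), (93,x76), (94,x74), (94,x75), (94,x76), (95,x74), (95,x75), (95,x76)}
These 16 distinct sets form the basis B.
Close under arbitrary unions to get τ_{X×Y}; counting gives |τ_{X×Y}| = 40.


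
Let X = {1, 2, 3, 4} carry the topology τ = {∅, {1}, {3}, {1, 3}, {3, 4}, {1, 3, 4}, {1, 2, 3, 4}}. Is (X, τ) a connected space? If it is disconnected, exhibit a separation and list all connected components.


(X, τ) is connected.

Find clopen sets (U ∈ τ with X ∖ U ∈ τ):
  U = ∅, X ∖ U = {1, 2, 3, 4} — both open, so U is clopen.
  U = {1, 2, 3, 4}, X ∖ U = ∅ — both open, so U is clopen.
Only trivial clopens (∅ and X) exist, so (X, τ) is connected.
Compute connected components by grouping points that agree on all clopens:
  component: {1, 2, 3, 4}


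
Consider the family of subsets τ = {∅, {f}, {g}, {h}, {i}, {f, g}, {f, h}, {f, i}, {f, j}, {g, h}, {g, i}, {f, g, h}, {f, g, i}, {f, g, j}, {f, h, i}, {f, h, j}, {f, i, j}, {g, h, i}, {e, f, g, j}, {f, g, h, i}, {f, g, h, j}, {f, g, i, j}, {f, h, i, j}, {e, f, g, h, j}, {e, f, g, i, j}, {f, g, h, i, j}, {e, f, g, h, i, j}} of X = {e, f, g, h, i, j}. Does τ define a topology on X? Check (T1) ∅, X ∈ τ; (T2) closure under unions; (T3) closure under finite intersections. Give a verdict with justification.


τ is NOT a topology on X.

Axiom (T1): ∅ ∈ τ? Yes; X ∈ τ? Yes.
Axiom (T2/T3): check pairwise unions and intersections of members of τ.
Counterexample for (T2): {h} ∪ {i} = {h, i} ∉ τ. Therefore τ is NOT a topology.


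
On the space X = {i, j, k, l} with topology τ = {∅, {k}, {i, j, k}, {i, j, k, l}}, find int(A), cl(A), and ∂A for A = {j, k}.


int(A) = {k}, cl(A) = {i, j, k, l}, ∂A = {i, j, l}.

Closed sets in (X, τ) are complements of opens:
  closed(X, τ) = {∅, {l}, {i, j, l}, {i, j, k, l}}.
int(A) = ⋃ {U ∈ τ : U ⊆ A}. Opens contained in A: ∅, {k}.
Taking the union of these: int(A) = {k}.
cl(A) = ⋂ {C closed : A ⊆ C}. Closed sets containing A: {i, j, k, l}.
Intersecting these: cl(A) = {i, j, k, l}.
∂A = cl(A) ∖ int(A) = {i, j, k, l} ∖ {k} = {i, j, l}.


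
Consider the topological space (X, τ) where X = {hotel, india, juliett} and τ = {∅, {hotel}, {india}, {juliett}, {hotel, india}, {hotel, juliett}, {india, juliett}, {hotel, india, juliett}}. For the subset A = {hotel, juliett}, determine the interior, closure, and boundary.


int(A) = {hotel, juliett}, cl(A) = {hotel, juliett}, ∂A = ∅.

Closed sets in (X, τ) are complements of opens:
  closed(X, τ) = {∅, {hotel}, {india}, {juliett}, {hotel, india}, {hotel, juliett}, {india, juliett}, {hotel, india, juliett}}.
int(A) = ⋃ {U ∈ τ : U ⊆ A}. Opens contained in A: ∅, {hotel}, {juliett}, {hotel, juliett}.
Taking the union of these: int(A) = {hotel, juliett}.
cl(A) = ⋂ {C closed : A ⊆ C}. Closed sets containing A: {hotel, juliett}, {hotel, india, juliett}.
Intersecting these: cl(A) = {hotel, juliett}.
∂A = cl(A) ∖ int(A) = {hotel, juliett} ∖ {hotel, juliett} = ∅.


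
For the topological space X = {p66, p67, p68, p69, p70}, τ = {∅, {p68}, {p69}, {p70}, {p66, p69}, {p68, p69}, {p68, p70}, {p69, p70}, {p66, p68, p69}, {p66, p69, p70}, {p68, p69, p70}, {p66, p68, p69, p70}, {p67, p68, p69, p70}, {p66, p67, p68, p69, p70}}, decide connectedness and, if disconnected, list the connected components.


(X, τ) is connected.

Find clopen sets (U ∈ τ with X ∖ U ∈ τ):
  U = ∅, X ∖ U = {p66, p67, p68, p69, p70} — both open, so U is clopen.
  U = {p66, p67, p68, p69, p70}, X ∖ U = ∅ — both open, so U is clopen.
Only trivial clopens (∅ and X) exist, so (X, τ) is connected.
Compute connected components by grouping points that agree on all clopens:
  component: {p66, p67, p68, p69, p70}


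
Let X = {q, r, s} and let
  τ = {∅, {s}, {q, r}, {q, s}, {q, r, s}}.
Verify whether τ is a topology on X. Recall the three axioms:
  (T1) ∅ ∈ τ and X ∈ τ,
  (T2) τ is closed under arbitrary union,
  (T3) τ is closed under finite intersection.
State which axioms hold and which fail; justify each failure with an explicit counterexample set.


τ is NOT a topology on X.

Axiom (T1): ∅ ∈ τ? Yes; X ∈ τ? Yes.
Axiom (T2/T3): check pairwise unions and intersections of members of τ.
Counterexample for (T3): {q, r} ∩ {q, s} = {q} ∉ τ. Therefore τ is NOT a topology.


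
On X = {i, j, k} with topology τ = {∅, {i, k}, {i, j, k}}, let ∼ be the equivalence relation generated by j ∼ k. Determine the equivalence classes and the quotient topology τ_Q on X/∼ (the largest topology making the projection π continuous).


X/∼ = {[i], [j=k]}; |τ_Q| = 2.

Equivalence classes: [i], [j=k].
Quotient map π: X → X/∼ sends i ↦ [i], j ↦ [j=k], k ↦ [j=k].
For each subset V ⊆ X/∼, compute π^{-1}(V) ⊆ X and check whether π^{-1}(V) ∈ τ. V is open in τ_Q iff π^{-1}(V) ∈ τ.
  V = {}: π^{-1}(V) = ∅ ∈ τ ✓.
  V = {[i]}: π^{-1}(V) = {i} ∉ τ ✗.
  V = {[j=k]}: π^{-1}(V) = {j, k} ∉ τ ✗.
  V = {[i], [j=k]}: π^{-1}(V) = {i, j, k} ∈ τ ✓.
Open sets in the quotient: τ_Q = {{}, {[i], [j=k]}} (2 elements).


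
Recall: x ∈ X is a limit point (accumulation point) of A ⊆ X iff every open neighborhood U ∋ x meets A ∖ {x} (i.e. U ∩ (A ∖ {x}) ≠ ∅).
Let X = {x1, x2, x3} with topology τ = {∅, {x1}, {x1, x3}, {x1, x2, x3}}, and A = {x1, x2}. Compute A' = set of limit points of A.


A' = {x2, x3}

For each x ∈ X, list the open sets U ∈ τ with x ∈ U, then check whether U ∩ (A ∖ {x}) ≠ ∅ for every such U.
  x = x1: open {x1} ∋ x has {x1} ∩ (A ∖ {x1}) = ∅, so x is NOT a limit point.
  x = x2: opens ∋ x are {x1, x2, x3}; each meets A ∖ {x2}, so x IS a limit point.
  x = x3: opens ∋ x are {x1, x3}, {x1, x2, x3}; each meets A ∖ {x3}, so x IS a limit point.
Collecting: A' = {x2, x3}.


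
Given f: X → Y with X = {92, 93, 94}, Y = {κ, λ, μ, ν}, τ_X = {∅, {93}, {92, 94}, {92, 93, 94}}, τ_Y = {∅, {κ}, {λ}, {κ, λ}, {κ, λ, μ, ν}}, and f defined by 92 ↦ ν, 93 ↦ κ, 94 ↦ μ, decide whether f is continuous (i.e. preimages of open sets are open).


f IS continuous.

Compute f^{-1}(U) for each U ∈ τ_Y:
  U = ∅: f^{-1}(U) = ∅ ∈ τ_X ✓.
  U = {κ}: f^{-1}(U) = {93} ∈ τ_X ✓.
  U = {λ}: f^{-1}(U) = ∅ ∈ τ_X ✓.
  U = {κ, λ}: f^{-1}(U) = {93} ∈ τ_X ✓.
  U = {κ, λ, μ, ν}: f^{-1}(U) = {92, 93, 94} ∈ τ_X ✓.
Every preimage lies in τ_X, so f IS continuous.


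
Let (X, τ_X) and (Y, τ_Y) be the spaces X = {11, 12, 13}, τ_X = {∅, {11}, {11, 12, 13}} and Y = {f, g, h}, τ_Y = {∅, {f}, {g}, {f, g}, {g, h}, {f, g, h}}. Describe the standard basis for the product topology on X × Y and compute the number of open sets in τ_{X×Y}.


Basis B = {∅ × ∅, {11} × {f}, {11} × {g}, {11} × {f, g}, {11} × {g, h}, {11} × {f, g, h}, {11, 12, 13} × {f}, {11, 12, 13} × {g}, {11, 12, 13} × {f, g}, {11, 12, 13} × {g, h}, {11, 12, 13} × {f, g, h}}; |τ_{X×Y}| = 18.

Enumerate products U × V with U ∈ τ_X, V ∈ τ_Y (deduplicated):
  ∅ × ∅ = {} (∅)
  {11} × {f} = {(11,f)}
  {11} × {g} = {(11,g)}
  {11} × {f, g} = {(11,f), (11,g)}
  {11} × {g, h} = {(11,g), (11,h)}
  {11} × {f, g, h} = {(11,f), (11,g), (11,h)}
  {11, 12, 13} × {f} = {(11,f), (12,f), (13,f)}
  {11, 12, 13} × {g} = {(11,g), (12,g), (13,g)}
  {11, 12, 13} × {f, g} = {(11,f), (11,g), (12,f), (12,g), (13,f), (13,g)}
  {11, 12, 13} × {g, h} = {(11,g), (11,h), (12,g), (12,h), (13,g), (13,h)}
  {11, 12, 13} × {f, g, h} = {(11,f), (11,g), (11,h), (12,f), (12,g), (12,h), (13,f), (13,g), (13,h)}
These 11 distinct sets form the basis B.
Close under arbitrary unions to get τ_{X×Y}; counting gives |τ_{X×Y}| = 18.


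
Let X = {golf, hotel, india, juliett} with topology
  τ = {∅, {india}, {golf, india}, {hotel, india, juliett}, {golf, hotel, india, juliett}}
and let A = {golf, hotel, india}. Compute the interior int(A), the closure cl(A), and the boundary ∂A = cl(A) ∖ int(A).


int(A) = {golf, india}, cl(A) = {golf, hotel, india, juliett}, ∂A = {hotel, juliett}.

Closed sets in (X, τ) are complements of opens:
  closed(X, τ) = {∅, {golf}, {hotel, juliett}, {golf, hotel, juliett}, {golf, hotel, india, juliett}}.
int(A) = ⋃ {U ∈ τ : U ⊆ A}. Opens contained in A: ∅, {india}, {golf, india}.
Taking the union of these: int(A) = {golf, india}.
cl(A) = ⋂ {C closed : A ⊆ C}. Closed sets containing A: {golf, hotel, india, juliett}.
Intersecting these: cl(A) = {golf, hotel, india, juliett}.
∂A = cl(A) ∖ int(A) = {golf, hotel, india, juliett} ∖ {golf, india} = {hotel, juliett}.


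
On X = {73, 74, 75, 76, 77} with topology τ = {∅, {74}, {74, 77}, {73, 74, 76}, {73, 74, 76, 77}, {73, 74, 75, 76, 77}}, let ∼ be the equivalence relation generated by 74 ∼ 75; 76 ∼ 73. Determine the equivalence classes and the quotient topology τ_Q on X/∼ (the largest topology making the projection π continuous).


X/∼ = {[73=76], [74=75], [77]}; |τ_Q| = 2.

Equivalence classes: [73=76], [74=75], [77].
Quotient map π: X → X/∼ sends 73 ↦ [73=76], 74 ↦ [74=75], 75 ↦ [74=75], 76 ↦ [73=76], 77 ↦ [77].
For each subset V ⊆ X/∼, compute π^{-1}(V) ⊆ X and check whether π^{-1}(V) ∈ τ. V is open in τ_Q iff π^{-1}(V) ∈ τ.
  V = {}: π^{-1}(V) = ∅ ∈ τ ✓.
  V = {[73=76]}: π^{-1}(V) = {73, 76} ∉ τ ✗.
  V = {[74=75]}: π^{-1}(V) = {74, 75} ∉ τ ✗.
  V = {[73=76], [74=75]}: π^{-1}(V) = {73, 74, 75, 76} ∉ τ ✗.
  V = {[77]}: π^{-1}(V) = {77} ∉ τ ✗.
  V = {[73=76], [77]}: π^{-1}(V) = {73, 76, 77} ∉ τ ✗.
  V = {[74=75], [77]}: π^{-1}(V) = {74, 75, 77} ∉ τ ✗.
  V = {[73=76], [74=75], [77]}: π^{-1}(V) = {73, 74, 75, 76, 77} ∈ τ ✓.
Open sets in the quotient: τ_Q = {{}, {[73=76], [74=75], [77]}} (2 elements).


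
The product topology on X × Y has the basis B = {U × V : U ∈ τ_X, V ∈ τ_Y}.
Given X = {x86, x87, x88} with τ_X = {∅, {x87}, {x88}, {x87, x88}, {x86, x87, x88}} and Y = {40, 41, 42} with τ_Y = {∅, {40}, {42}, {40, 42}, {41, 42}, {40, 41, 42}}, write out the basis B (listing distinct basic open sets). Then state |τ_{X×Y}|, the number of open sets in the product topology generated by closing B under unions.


Basis B = {∅ × ∅, {x87} × {40}, {x87} × {42}, {x88} × {40}, {x88} × {42}, {x87} × {40, 42}, {x87, x88} × {40}, {x87} × {41, 42}, {x87, x88} × {42}, {x88} × {40, 42}, {x88} × {41, 42}, {x86, x87, x88} × {40}, {x86, x87, x88} × {42}, {x87} × {40, 41, 42}, {x88} × {40, 41, 42}, {x87, x88} × {40, 42}, {x87, x88} × {41, 42}, {x86, x87, x88} × {40, 42}, {x86, x87, x88} × {41, 42}, {x87, x88} × {40, 41, 42}, {x86, x87, x88} × {40, 41, 42}}; |τ_{X×Y}| = 70.

Enumerate products U × V with U ∈ τ_X, V ∈ τ_Y (deduplicated):
  ∅ × ∅ = {} (∅)
  {x87} × {40} = {(x87,40)}
  {x87} × {42} = {(x87,42)}
  {x88} × {40} = {(x88,40)}
  {x88} × {42} = {(x88,42)}
  {x87} × {40, 42} = {(x87,40), (x87,42)}
  {x87, x88} × {40} = {(x87,40), (x88,40)}
  {x87} × {41, 42} = {(x87,41), (x87,42)}
  {x87, x88} × {42} = {(x87,42), (x88,42)}
  {x88} × {40, 42} = {(x88,40), (x88,42)}
  {x88} × {41, 42} = {(x88,41), (x88,42)}
  {x86, x87, x88} × {40} = {(x86,40), (x87,40), (x88,40)}
  {x86, x87, x88} × {42} = {(x86,42), (x87,42), (x88,42)}
  {x87} × {40, 41, 42} = {(x87,40), (x87,41), (x87,42)}
  {x88} × {40, 41, 42} = {(x88,40), (x88,41), (x88,42)}
  {x87, x88} × {40, 42} = {(x87,40), (x87,42), (x88,40), (x88,42)}
  {x87, x88} × {41, 42} = {(x87,41), (x87,42), (x88,41), (x88,42)}
  {x86, x87, x88} × {40, 42} = {(x86,40), (x86,42), (x87,40), (x87,42), (x88,40), (x88,42)}
  {x86, x87, x88} × {41, 42} = {(x86,41), (x86,42), (x87,41), (x87,42), (x88,41), (x88,42)}
  {x87, x88} × {40, 41, 42} = {(x87,40), (x87,41), (x87,42), (x88,40), (x88,41), (x88,42)}
  {x86, x87, x88} × {40, 41, 42} = {(x86,40), (x86,41), (x86,42), (x87,40), (x87,41), (x87,42), (x88,40), (x88,41), (x88,42)}
These 21 distinct sets form the basis B.
Close under arbitrary unions to get τ_{X×Y}; counting gives |τ_{X×Y}| = 70.


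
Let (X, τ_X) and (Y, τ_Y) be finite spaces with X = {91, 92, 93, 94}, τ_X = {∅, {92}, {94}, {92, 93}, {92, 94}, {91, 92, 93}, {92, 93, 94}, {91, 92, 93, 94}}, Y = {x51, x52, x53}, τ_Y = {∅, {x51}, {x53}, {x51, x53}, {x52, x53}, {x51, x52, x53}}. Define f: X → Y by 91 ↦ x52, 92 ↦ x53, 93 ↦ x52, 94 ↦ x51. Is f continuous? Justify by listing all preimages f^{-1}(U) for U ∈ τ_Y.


f IS continuous.

Compute f^{-1}(U) for each U ∈ τ_Y:
  U = ∅: f^{-1}(U) = ∅ ∈ τ_X ✓.
  U = {x51}: f^{-1}(U) = {94} ∈ τ_X ✓.
  U = {x53}: f^{-1}(U) = {92} ∈ τ_X ✓.
  U = {x51, x53}: f^{-1}(U) = {92, 94} ∈ τ_X ✓.
  U = {x52, x53}: f^{-1}(U) = {91, 92, 93} ∈ τ_X ✓.
  U = {x51, x52, x53}: f^{-1}(U) = {91, 92, 93, 94} ∈ τ_X ✓.
Every preimage lies in τ_X, so f IS continuous.


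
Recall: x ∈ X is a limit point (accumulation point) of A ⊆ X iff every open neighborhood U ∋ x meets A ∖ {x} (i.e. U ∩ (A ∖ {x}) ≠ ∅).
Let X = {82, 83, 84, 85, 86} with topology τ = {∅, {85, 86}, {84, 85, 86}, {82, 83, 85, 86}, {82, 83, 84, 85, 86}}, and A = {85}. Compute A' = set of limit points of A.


A' = {82, 83, 84, 86}

For each x ∈ X, list the open sets U ∈ τ with x ∈ U, then check whether U ∩ (A ∖ {x}) ≠ ∅ for every such U.
  x = 82: opens ∋ x are {82, 83, 85, 86}, {82, 83, 84, 85, 86}; each meets A ∖ {82}, so x IS a limit point.
  x = 83: opens ∋ x are {82, 83, 85, 86}, {82, 83, 84, 85, 86}; each meets A ∖ {83}, so x IS a limit point.
  x = 84: opens ∋ x are {84, 85, 86}, {82, 83, 84, 85, 86}; each meets A ∖ {84}, so x IS a limit point.
  x = 85: open {85, 86} ∋ x has {85, 86} ∩ (A ∖ {85}) = ∅, so x is NOT a limit point.
  x = 86: opens ∋ x are {85, 86}, {84, 85, 86}, {82, 83, 85, 86}, {82, 83, 84, 85, 86}; each meets A ∖ {86}, so x IS a limit point.
Collecting: A' = {82, 83, 84, 86}.


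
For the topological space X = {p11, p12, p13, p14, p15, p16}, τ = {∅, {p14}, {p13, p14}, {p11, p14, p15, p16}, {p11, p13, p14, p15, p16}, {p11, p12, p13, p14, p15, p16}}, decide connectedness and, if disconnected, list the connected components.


(X, τ) is connected.

Find clopen sets (U ∈ τ with X ∖ U ∈ τ):
  U = ∅, X ∖ U = {p11, p12, p13, p14, p15, p16} — both open, so U is clopen.
  U = {p11, p12, p13, p14, p15, p16}, X ∖ U = ∅ — both open, so U is clopen.
Only trivial clopens (∅ and X) exist, so (X, τ) is connected.
Compute connected components by grouping points that agree on all clopens:
  component: {p11, p12, p13, p14, p15, p16}


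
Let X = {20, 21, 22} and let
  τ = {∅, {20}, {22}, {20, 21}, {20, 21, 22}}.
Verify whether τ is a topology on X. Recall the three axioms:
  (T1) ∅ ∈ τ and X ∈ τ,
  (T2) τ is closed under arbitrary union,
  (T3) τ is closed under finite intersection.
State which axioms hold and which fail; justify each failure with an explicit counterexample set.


τ is NOT a topology on X.

Axiom (T1): ∅ ∈ τ? Yes; X ∈ τ? Yes.
Axiom (T2/T3): check pairwise unions and intersections of members of τ.
Counterexample for (T2): {20} ∪ {22} = {20, 22} ∉ τ. Therefore τ is NOT a topology.


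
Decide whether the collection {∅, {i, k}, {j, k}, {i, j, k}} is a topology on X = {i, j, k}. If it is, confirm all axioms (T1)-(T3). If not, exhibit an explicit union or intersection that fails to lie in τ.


τ is NOT a topology on X.

Axiom (T1): ∅ ∈ τ? Yes; X ∈ τ? Yes.
Axiom (T2/T3): check pairwise unions and intersections of members of τ.
Counterexample for (T3): {i, k} ∩ {j, k} = {k} ∉ τ. Therefore τ is NOT a topology.


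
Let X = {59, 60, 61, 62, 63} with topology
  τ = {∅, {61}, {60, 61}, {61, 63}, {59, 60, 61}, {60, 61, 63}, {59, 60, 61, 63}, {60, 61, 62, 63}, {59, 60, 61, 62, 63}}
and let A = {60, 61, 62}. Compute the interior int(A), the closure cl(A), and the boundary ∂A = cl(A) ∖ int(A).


int(A) = {60, 61}, cl(A) = {59, 60, 61, 62, 63}, ∂A = {59, 62, 63}.

Closed sets in (X, τ) are complements of opens:
  closed(X, τ) = {∅, {59}, {62}, {59, 62}, {62, 63}, {59, 60, 62}, {59, 62, 63}, {59, 60, 62, 63}, {59, 60, 61, 62, 63}}.
int(A) = ⋃ {U ∈ τ : U ⊆ A}. Opens contained in A: ∅, {61}, {60, 61}.
Taking the union of these: int(A) = {60, 61}.
cl(A) = ⋂ {C closed : A ⊆ C}. Closed sets containing A: {59, 60, 61, 62, 63}.
Intersecting these: cl(A) = {59, 60, 61, 62, 63}.
∂A = cl(A) ∖ int(A) = {59, 60, 61, 62, 63} ∖ {60, 61} = {59, 62, 63}.


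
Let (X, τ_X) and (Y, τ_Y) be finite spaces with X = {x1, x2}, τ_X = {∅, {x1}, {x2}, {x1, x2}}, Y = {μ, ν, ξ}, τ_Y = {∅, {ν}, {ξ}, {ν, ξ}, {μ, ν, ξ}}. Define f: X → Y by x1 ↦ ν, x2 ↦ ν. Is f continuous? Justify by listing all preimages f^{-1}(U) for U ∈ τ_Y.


f IS continuous.

Compute f^{-1}(U) for each U ∈ τ_Y:
  U = ∅: f^{-1}(U) = ∅ ∈ τ_X ✓.
  U = {ν}: f^{-1}(U) = {x1, x2} ∈ τ_X ✓.
  U = {ξ}: f^{-1}(U) = ∅ ∈ τ_X ✓.
  U = {ν, ξ}: f^{-1}(U) = {x1, x2} ∈ τ_X ✓.
  U = {μ, ν, ξ}: f^{-1}(U) = {x1, x2} ∈ τ_X ✓.
Every preimage lies in τ_X, so f IS continuous.


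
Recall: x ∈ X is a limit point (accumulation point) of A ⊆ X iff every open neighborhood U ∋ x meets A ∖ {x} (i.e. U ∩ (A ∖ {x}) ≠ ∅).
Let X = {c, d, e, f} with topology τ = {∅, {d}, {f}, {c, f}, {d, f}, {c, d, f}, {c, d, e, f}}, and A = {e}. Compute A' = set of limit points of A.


A' = ∅

For each x ∈ X, list the open sets U ∈ τ with x ∈ U, then check whether U ∩ (A ∖ {x}) ≠ ∅ for every such U.
  x = c: open {c, f} ∋ x has {c, f} ∩ (A ∖ {c}) = ∅, so x is NOT a limit point.
  x = d: open {d} ∋ x has {d} ∩ (A ∖ {d}) = ∅, so x is NOT a limit point.
  x = e: open {c, d, e, f} ∋ x has {c, d, e, f} ∩ (A ∖ {e}) = ∅, so x is NOT a limit point.
  x = f: open {f} ∋ x has {f} ∩ (A ∖ {f}) = ∅, so x is NOT a limit point.
Collecting: A' = ∅.


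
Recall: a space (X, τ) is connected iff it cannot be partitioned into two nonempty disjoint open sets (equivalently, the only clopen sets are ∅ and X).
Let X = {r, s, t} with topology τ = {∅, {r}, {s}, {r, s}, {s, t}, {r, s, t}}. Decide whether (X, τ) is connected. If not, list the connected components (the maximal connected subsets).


(X, τ) is disconnected; components = [{r}, {s, t}].

Find clopen sets (U ∈ τ with X ∖ U ∈ τ):
  U = ∅, X ∖ U = {r, s, t} — both open, so U is clopen.
  U = {r}, X ∖ U = {s, t} — both open, so U is clopen.
  U = {s, t}, X ∖ U = {r} — both open, so U is clopen.
  U = {r, s, t}, X ∖ U = ∅ — both open, so U is clopen.
Nontrivial clopen(s) exist: e.g. {r}. So (X, τ) is disconnected.
Compute connected components by grouping points that agree on all clopens:
  component: {r}
  component: {s, t}


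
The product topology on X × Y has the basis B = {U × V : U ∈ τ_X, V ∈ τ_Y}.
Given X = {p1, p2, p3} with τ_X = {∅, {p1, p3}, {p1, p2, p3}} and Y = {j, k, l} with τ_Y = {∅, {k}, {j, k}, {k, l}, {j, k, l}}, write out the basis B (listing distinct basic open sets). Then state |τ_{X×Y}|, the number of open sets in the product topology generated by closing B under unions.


Basis B = {∅ × ∅, {p1, p3} × {k}, {p1, p2, p3} × {k}, {p1, p3} × {j, k}, {p1, p3} × {k, l}, {p1, p3} × {j, k, l}, {p1, p2, p3} × {j, k}, {p1, p2, p3} × {k, l}, {p1, p2, p3} × {j, k, l}}; |τ_{X×Y}| = 14.

Enumerate products U × V with U ∈ τ_X, V ∈ τ_Y (deduplicated):
  ∅ × ∅ = {} (∅)
  {p1, p3} × {k} = {(p1,k), (p3,k)}
  {p1, p2, p3} × {k} = {(p1,k), (p2,k), (p3,k)}
  {p1, p3} × {j, k} = {(p1,j), (p1,k), (p3,j), (p3,k)}
  {p1, p3} × {k, l} = {(p1,k), (p1,l), (p3,k), (p3,l)}
  {p1, p3} × {j, k, l} = {(p1,j), (p1,k), (p1,l), (p3,j), (p3,k), (p3,l)}
  {p1, p2, p3} × {j, k} = {(p1,j), (p1,k), (p2,j), (p2,k), (p3,j), (p3,k)}
  {p1, p2, p3} × {k, l} = {(p1,k), (p1,l), (p2,k), (p2,l), (p3,k), (p3,l)}
  {p1, p2, p3} × {j, k, l} = {(p1,j), (p1,k), (p1,l), (p2,j), (p2,k), (p2,l), (p3,j), (p3,k), (p3,l)}
These 9 distinct sets form the basis B.
Close under arbitrary unions to get τ_{X×Y}; counting gives |τ_{X×Y}| = 14.


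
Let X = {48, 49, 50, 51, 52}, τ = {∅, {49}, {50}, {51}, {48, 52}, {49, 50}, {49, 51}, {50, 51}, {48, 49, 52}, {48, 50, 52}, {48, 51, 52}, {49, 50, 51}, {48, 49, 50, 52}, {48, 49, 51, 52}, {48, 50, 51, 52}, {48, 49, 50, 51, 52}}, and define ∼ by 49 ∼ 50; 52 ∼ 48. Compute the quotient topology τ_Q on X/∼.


X/∼ = {[48=52], [49=50], [51]}; |τ_Q| = 8.

Equivalence classes: [48=52], [49=50], [51].
Quotient map π: X → X/∼ sends 48 ↦ [48=52], 49 ↦ [49=50], 50 ↦ [49=50], 51 ↦ [51], 52 ↦ [48=52].
For each subset V ⊆ X/∼, compute π^{-1}(V) ⊆ X and check whether π^{-1}(V) ∈ τ. V is open in τ_Q iff π^{-1}(V) ∈ τ.
  V = {}: π^{-1}(V) = ∅ ∈ τ ✓.
  V = {[48=52]}: π^{-1}(V) = {48, 52} ∈ τ ✓.
  V = {[49=50]}: π^{-1}(V) = {49, 50} ∈ τ ✓.
  V = {[48=52], [49=50]}: π^{-1}(V) = {48, 49, 50, 52} ∈ τ ✓.
  V = {[51]}: π^{-1}(V) = {51} ∈ τ ✓.
  V = {[48=52], [51]}: π^{-1}(V) = {48, 51, 52} ∈ τ ✓.
  V = {[49=50], [51]}: π^{-1}(V) = {49, 50, 51} ∈ τ ✓.
  V = {[48=52], [49=50], [51]}: π^{-1}(V) = {48, 49, 50, 51, 52} ∈ τ ✓.
Open sets in the quotient: τ_Q = {{}, {[48=52]}, {[49=50]}, {[48=52], [49=50]}, {[51]}, {[48=52], [51]}, {[49=50], [51]}, {[48=52], [49=50], [51]}} (8 elements).
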